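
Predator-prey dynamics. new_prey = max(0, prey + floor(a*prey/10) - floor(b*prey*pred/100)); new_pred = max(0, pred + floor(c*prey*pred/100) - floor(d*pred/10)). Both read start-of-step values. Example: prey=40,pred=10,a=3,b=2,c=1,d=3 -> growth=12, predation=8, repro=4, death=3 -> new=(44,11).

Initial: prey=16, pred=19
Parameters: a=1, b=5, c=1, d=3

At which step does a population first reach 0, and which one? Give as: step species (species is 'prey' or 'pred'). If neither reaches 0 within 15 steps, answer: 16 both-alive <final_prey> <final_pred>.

Step 1: prey: 16+1-15=2; pred: 19+3-5=17
Step 2: prey: 2+0-1=1; pred: 17+0-5=12
Step 3: prey: 1+0-0=1; pred: 12+0-3=9
Step 4: prey: 1+0-0=1; pred: 9+0-2=7
Step 5: prey: 1+0-0=1; pred: 7+0-2=5
Step 6: prey: 1+0-0=1; pred: 5+0-1=4
Step 7: prey: 1+0-0=1; pred: 4+0-1=3
Step 8: prey: 1+0-0=1; pred: 3+0-0=3
Steps 9-15: state stable at prey=1, pred=3 (no change)
No extinction within 15 steps

Answer: 16 both-alive 1 3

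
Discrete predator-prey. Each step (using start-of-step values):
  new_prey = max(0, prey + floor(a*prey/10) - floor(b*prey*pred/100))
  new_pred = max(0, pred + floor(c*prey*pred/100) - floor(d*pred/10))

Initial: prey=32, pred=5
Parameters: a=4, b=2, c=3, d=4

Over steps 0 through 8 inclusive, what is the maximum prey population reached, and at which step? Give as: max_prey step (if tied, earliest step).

Answer: 59 3

Derivation:
Step 1: prey: 32+12-3=41; pred: 5+4-2=7
Step 2: prey: 41+16-5=52; pred: 7+8-2=13
Step 3: prey: 52+20-13=59; pred: 13+20-5=28
Step 4: prey: 59+23-33=49; pred: 28+49-11=66
Step 5: prey: 49+19-64=4; pred: 66+97-26=137
Step 6: prey: 4+1-10=0; pred: 137+16-54=99
Step 7: prey: 0+0-0=0; pred: 99+0-39=60
Step 8: prey: 0+0-0=0; pred: 60+0-24=36
Max prey = 59 at step 3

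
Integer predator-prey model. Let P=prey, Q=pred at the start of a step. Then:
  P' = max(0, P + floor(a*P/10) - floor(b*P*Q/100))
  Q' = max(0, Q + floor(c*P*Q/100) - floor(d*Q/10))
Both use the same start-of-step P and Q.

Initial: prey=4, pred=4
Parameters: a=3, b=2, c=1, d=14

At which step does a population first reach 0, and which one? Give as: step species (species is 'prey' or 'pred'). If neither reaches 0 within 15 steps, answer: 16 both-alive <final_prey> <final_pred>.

Answer: 1 pred

Derivation:
Step 1: prey: 4+1-0=5; pred: 4+0-5=0
First extinction: pred at step 1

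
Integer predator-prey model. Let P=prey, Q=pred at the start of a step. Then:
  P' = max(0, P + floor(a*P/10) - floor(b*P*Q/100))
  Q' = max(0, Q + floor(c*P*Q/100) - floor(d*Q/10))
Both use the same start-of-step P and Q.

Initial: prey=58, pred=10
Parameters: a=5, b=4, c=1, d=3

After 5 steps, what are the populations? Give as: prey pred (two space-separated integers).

Answer: 13 29

Derivation:
Step 1: prey: 58+29-23=64; pred: 10+5-3=12
Step 2: prey: 64+32-30=66; pred: 12+7-3=16
Step 3: prey: 66+33-42=57; pred: 16+10-4=22
Step 4: prey: 57+28-50=35; pred: 22+12-6=28
Step 5: prey: 35+17-39=13; pred: 28+9-8=29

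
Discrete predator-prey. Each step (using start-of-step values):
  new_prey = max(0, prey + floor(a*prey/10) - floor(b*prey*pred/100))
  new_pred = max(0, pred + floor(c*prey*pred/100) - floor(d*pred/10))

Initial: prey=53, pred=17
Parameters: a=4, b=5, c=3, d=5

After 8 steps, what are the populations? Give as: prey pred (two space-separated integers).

Step 1: prey: 53+21-45=29; pred: 17+27-8=36
Step 2: prey: 29+11-52=0; pred: 36+31-18=49
Step 3: prey: 0+0-0=0; pred: 49+0-24=25
Step 4: prey: 0+0-0=0; pred: 25+0-12=13
Step 5: prey: 0+0-0=0; pred: 13+0-6=7
Step 6: prey: 0+0-0=0; pred: 7+0-3=4
Step 7: prey: 0+0-0=0; pred: 4+0-2=2
Step 8: prey: 0+0-0=0; pred: 2+0-1=1

Answer: 0 1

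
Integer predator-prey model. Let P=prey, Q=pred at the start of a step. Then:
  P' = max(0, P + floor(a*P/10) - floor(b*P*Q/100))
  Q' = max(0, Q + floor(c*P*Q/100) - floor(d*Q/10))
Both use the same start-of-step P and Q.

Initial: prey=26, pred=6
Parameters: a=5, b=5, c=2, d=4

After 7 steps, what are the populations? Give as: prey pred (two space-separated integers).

Step 1: prey: 26+13-7=32; pred: 6+3-2=7
Step 2: prey: 32+16-11=37; pred: 7+4-2=9
Step 3: prey: 37+18-16=39; pred: 9+6-3=12
Step 4: prey: 39+19-23=35; pred: 12+9-4=17
Step 5: prey: 35+17-29=23; pred: 17+11-6=22
Step 6: prey: 23+11-25=9; pred: 22+10-8=24
Step 7: prey: 9+4-10=3; pred: 24+4-9=19

Answer: 3 19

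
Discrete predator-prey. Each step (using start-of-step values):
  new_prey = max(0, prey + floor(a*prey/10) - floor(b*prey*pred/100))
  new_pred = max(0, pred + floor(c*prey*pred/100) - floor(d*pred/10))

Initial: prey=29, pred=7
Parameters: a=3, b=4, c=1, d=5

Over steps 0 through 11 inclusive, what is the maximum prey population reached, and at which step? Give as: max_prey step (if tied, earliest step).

Answer: 104 11

Derivation:
Step 1: prey: 29+8-8=29; pred: 7+2-3=6
Step 2: prey: 29+8-6=31; pred: 6+1-3=4
Step 3: prey: 31+9-4=36; pred: 4+1-2=3
Step 4: prey: 36+10-4=42; pred: 3+1-1=3
Step 5: prey: 42+12-5=49; pred: 3+1-1=3
Step 6: prey: 49+14-5=58; pred: 3+1-1=3
Step 7: prey: 58+17-6=69; pred: 3+1-1=3
Step 8: prey: 69+20-8=81; pred: 3+2-1=4
Step 9: prey: 81+24-12=93; pred: 4+3-2=5
Step 10: prey: 93+27-18=102; pred: 5+4-2=7
Step 11: prey: 102+30-28=104; pred: 7+7-3=11
Max prey = 104 at step 11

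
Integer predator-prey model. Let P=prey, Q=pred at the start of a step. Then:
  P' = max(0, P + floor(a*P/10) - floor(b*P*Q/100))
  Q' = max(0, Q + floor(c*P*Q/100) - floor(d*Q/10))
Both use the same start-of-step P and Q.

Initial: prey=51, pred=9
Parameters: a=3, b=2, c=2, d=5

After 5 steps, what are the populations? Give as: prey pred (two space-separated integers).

Step 1: prey: 51+15-9=57; pred: 9+9-4=14
Step 2: prey: 57+17-15=59; pred: 14+15-7=22
Step 3: prey: 59+17-25=51; pred: 22+25-11=36
Step 4: prey: 51+15-36=30; pred: 36+36-18=54
Step 5: prey: 30+9-32=7; pred: 54+32-27=59

Answer: 7 59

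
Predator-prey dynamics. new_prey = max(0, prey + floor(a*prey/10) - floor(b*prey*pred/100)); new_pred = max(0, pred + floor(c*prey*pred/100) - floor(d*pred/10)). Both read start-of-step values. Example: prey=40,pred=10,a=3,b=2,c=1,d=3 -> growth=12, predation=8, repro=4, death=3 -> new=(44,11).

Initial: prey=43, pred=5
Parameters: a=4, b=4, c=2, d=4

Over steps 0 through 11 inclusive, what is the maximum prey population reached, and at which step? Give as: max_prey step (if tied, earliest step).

Answer: 58 2

Derivation:
Step 1: prey: 43+17-8=52; pred: 5+4-2=7
Step 2: prey: 52+20-14=58; pred: 7+7-2=12
Step 3: prey: 58+23-27=54; pred: 12+13-4=21
Step 4: prey: 54+21-45=30; pred: 21+22-8=35
Step 5: prey: 30+12-42=0; pred: 35+21-14=42
Step 6: prey: 0+0-0=0; pred: 42+0-16=26
Step 7: prey: 0+0-0=0; pred: 26+0-10=16
Step 8: prey: 0+0-0=0; pred: 16+0-6=10
Step 9: prey: 0+0-0=0; pred: 10+0-4=6
Step 10: prey: 0+0-0=0; pred: 6+0-2=4
Step 11: prey: 0+0-0=0; pred: 4+0-1=3
Max prey = 58 at step 2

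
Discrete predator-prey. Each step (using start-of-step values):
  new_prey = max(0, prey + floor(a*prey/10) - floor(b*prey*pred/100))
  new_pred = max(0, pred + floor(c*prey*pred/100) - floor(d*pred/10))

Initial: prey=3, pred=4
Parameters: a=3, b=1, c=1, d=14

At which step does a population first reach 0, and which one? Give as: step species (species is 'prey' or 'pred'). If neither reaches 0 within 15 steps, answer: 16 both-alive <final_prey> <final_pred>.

Answer: 1 pred

Derivation:
Step 1: prey: 3+0-0=3; pred: 4+0-5=0
First extinction: pred at step 1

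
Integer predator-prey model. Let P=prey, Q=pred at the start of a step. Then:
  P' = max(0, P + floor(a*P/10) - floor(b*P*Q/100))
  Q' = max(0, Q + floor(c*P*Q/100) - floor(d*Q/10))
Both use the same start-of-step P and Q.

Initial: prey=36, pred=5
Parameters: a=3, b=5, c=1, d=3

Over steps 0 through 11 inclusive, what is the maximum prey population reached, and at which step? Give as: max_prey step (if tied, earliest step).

Answer: 43 4

Derivation:
Step 1: prey: 36+10-9=37; pred: 5+1-1=5
Step 2: prey: 37+11-9=39; pred: 5+1-1=5
Step 3: prey: 39+11-9=41; pred: 5+1-1=5
Step 4: prey: 41+12-10=43; pred: 5+2-1=6
Step 5: prey: 43+12-12=43; pred: 6+2-1=7
Step 6: prey: 43+12-15=40; pred: 7+3-2=8
Step 7: prey: 40+12-16=36; pred: 8+3-2=9
Step 8: prey: 36+10-16=30; pred: 9+3-2=10
Step 9: prey: 30+9-15=24; pred: 10+3-3=10
Step 10: prey: 24+7-12=19; pred: 10+2-3=9
Step 11: prey: 19+5-8=16; pred: 9+1-2=8
Max prey = 43 at step 4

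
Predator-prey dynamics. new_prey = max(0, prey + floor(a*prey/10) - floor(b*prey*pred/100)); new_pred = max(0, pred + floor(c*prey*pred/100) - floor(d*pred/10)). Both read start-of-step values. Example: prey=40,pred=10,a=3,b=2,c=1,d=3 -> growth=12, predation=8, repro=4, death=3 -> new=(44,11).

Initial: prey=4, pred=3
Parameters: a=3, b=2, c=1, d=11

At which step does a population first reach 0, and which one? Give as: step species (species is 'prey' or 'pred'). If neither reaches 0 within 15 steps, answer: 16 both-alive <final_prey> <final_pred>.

Answer: 1 pred

Derivation:
Step 1: prey: 4+1-0=5; pred: 3+0-3=0
First extinction: pred at step 1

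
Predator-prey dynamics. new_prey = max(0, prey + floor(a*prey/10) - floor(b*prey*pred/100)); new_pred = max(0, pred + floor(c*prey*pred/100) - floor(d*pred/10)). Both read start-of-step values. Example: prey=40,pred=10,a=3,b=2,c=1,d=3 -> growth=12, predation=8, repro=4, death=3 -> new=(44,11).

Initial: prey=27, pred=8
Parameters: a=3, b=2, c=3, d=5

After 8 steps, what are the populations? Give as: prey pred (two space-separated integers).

Step 1: prey: 27+8-4=31; pred: 8+6-4=10
Step 2: prey: 31+9-6=34; pred: 10+9-5=14
Step 3: prey: 34+10-9=35; pred: 14+14-7=21
Step 4: prey: 35+10-14=31; pred: 21+22-10=33
Step 5: prey: 31+9-20=20; pred: 33+30-16=47
Step 6: prey: 20+6-18=8; pred: 47+28-23=52
Step 7: prey: 8+2-8=2; pred: 52+12-26=38
Step 8: prey: 2+0-1=1; pred: 38+2-19=21

Answer: 1 21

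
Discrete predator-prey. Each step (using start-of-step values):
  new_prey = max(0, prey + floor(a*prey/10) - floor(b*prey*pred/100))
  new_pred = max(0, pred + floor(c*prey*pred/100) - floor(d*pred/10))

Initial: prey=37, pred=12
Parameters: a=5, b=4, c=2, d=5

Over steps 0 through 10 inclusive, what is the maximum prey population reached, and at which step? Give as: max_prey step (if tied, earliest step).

Answer: 38 1

Derivation:
Step 1: prey: 37+18-17=38; pred: 12+8-6=14
Step 2: prey: 38+19-21=36; pred: 14+10-7=17
Step 3: prey: 36+18-24=30; pred: 17+12-8=21
Step 4: prey: 30+15-25=20; pred: 21+12-10=23
Step 5: prey: 20+10-18=12; pred: 23+9-11=21
Step 6: prey: 12+6-10=8; pred: 21+5-10=16
Step 7: prey: 8+4-5=7; pred: 16+2-8=10
Step 8: prey: 7+3-2=8; pred: 10+1-5=6
Step 9: prey: 8+4-1=11; pred: 6+0-3=3
Step 10: prey: 11+5-1=15; pred: 3+0-1=2
Max prey = 38 at step 1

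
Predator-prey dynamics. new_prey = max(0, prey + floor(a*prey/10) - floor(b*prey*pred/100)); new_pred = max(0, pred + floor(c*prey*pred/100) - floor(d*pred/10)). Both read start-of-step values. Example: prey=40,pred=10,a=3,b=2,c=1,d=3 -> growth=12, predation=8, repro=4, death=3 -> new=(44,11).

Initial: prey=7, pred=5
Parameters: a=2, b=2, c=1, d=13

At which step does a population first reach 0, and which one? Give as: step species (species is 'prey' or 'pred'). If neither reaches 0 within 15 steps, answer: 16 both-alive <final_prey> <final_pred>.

Answer: 1 pred

Derivation:
Step 1: prey: 7+1-0=8; pred: 5+0-6=0
First extinction: pred at step 1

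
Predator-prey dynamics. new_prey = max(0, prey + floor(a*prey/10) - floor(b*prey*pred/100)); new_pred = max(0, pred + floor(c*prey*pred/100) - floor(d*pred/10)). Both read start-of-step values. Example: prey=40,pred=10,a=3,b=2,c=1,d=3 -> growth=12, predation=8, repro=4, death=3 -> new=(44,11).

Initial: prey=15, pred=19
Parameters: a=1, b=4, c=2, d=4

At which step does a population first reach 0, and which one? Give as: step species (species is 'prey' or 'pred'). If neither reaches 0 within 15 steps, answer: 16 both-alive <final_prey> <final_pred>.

Step 1: prey: 15+1-11=5; pred: 19+5-7=17
Step 2: prey: 5+0-3=2; pred: 17+1-6=12
Step 3: prey: 2+0-0=2; pred: 12+0-4=8
Step 4: prey: 2+0-0=2; pred: 8+0-3=5
Step 5: prey: 2+0-0=2; pred: 5+0-2=3
Step 6: prey: 2+0-0=2; pred: 3+0-1=2
Step 7: prey: 2+0-0=2; pred: 2+0-0=2
Steps 8-15: state stable at prey=2, pred=2 (no change)
No extinction within 15 steps

Answer: 16 both-alive 2 2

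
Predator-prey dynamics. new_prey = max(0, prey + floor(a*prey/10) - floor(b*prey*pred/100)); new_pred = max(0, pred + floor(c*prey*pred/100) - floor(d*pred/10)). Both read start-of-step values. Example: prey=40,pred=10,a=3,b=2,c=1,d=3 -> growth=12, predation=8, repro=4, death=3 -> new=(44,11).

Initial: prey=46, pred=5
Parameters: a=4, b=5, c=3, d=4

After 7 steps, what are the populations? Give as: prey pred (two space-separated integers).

Answer: 0 12

Derivation:
Step 1: prey: 46+18-11=53; pred: 5+6-2=9
Step 2: prey: 53+21-23=51; pred: 9+14-3=20
Step 3: prey: 51+20-51=20; pred: 20+30-8=42
Step 4: prey: 20+8-42=0; pred: 42+25-16=51
Step 5: prey: 0+0-0=0; pred: 51+0-20=31
Step 6: prey: 0+0-0=0; pred: 31+0-12=19
Step 7: prey: 0+0-0=0; pred: 19+0-7=12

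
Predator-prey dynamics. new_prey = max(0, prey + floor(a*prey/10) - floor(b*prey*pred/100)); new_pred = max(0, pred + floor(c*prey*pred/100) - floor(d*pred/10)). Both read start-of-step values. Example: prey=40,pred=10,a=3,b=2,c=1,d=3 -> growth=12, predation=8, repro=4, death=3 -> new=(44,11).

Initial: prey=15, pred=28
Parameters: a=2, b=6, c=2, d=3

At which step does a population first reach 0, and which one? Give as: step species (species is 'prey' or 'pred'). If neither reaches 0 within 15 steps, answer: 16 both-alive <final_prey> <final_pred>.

Answer: 1 prey

Derivation:
Step 1: prey: 15+3-25=0; pred: 28+8-8=28
First extinction: prey at step 1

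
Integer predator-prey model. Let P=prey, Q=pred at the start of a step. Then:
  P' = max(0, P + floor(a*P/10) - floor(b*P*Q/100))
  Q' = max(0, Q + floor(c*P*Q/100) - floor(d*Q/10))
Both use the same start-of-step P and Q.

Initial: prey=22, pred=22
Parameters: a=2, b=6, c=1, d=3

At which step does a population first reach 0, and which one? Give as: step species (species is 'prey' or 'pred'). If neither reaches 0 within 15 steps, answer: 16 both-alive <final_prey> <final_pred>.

Answer: 1 prey

Derivation:
Step 1: prey: 22+4-29=0; pred: 22+4-6=20
First extinction: prey at step 1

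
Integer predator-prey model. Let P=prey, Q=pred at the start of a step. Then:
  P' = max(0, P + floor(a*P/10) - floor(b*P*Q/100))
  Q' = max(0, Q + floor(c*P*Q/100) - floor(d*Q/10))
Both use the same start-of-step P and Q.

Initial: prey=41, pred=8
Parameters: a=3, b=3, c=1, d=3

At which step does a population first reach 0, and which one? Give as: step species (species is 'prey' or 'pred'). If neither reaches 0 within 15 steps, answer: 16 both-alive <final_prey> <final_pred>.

Step 1: prey: 41+12-9=44; pred: 8+3-2=9
Step 2: prey: 44+13-11=46; pred: 9+3-2=10
Step 3: prey: 46+13-13=46; pred: 10+4-3=11
Step 4: prey: 46+13-15=44; pred: 11+5-3=13
Step 5: prey: 44+13-17=40; pred: 13+5-3=15
Step 6: prey: 40+12-18=34; pred: 15+6-4=17
Step 7: prey: 34+10-17=27; pred: 17+5-5=17
Step 8: prey: 27+8-13=22; pred: 17+4-5=16
Step 9: prey: 22+6-10=18; pred: 16+3-4=15
Step 10: prey: 18+5-8=15; pred: 15+2-4=13
Step 11: prey: 15+4-5=14; pred: 13+1-3=11
Step 12: prey: 14+4-4=14; pred: 11+1-3=9
Step 13: prey: 14+4-3=15; pred: 9+1-2=8
Step 14: prey: 15+4-3=16; pred: 8+1-2=7
Step 15: prey: 16+4-3=17; pred: 7+1-2=6
No extinction within 15 steps

Answer: 16 both-alive 17 6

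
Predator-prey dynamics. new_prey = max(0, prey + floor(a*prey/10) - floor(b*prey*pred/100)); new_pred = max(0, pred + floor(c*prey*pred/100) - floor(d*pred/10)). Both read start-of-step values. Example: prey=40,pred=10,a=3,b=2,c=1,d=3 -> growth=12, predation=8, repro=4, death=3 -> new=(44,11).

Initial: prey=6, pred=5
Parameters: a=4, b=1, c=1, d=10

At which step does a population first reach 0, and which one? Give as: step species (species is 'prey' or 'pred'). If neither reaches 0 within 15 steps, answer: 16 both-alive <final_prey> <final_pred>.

Answer: 1 pred

Derivation:
Step 1: prey: 6+2-0=8; pred: 5+0-5=0
First extinction: pred at step 1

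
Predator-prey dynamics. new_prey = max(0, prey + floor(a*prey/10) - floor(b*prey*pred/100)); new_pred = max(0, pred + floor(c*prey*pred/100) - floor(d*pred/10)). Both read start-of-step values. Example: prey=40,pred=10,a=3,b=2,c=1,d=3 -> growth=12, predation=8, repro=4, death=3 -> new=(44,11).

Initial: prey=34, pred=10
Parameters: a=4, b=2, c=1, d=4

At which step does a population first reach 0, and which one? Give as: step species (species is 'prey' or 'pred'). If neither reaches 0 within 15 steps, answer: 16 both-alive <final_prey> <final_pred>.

Step 1: prey: 34+13-6=41; pred: 10+3-4=9
Step 2: prey: 41+16-7=50; pred: 9+3-3=9
Step 3: prey: 50+20-9=61; pred: 9+4-3=10
Step 4: prey: 61+24-12=73; pred: 10+6-4=12
Step 5: prey: 73+29-17=85; pred: 12+8-4=16
Step 6: prey: 85+34-27=92; pred: 16+13-6=23
Step 7: prey: 92+36-42=86; pred: 23+21-9=35
Step 8: prey: 86+34-60=60; pred: 35+30-14=51
Step 9: prey: 60+24-61=23; pred: 51+30-20=61
Step 10: prey: 23+9-28=4; pred: 61+14-24=51
Step 11: prey: 4+1-4=1; pred: 51+2-20=33
Step 12: prey: 1+0-0=1; pred: 33+0-13=20
Step 13: prey: 1+0-0=1; pred: 20+0-8=12
Step 14: prey: 1+0-0=1; pred: 12+0-4=8
Step 15: prey: 1+0-0=1; pred: 8+0-3=5
No extinction within 15 steps

Answer: 16 both-alive 1 5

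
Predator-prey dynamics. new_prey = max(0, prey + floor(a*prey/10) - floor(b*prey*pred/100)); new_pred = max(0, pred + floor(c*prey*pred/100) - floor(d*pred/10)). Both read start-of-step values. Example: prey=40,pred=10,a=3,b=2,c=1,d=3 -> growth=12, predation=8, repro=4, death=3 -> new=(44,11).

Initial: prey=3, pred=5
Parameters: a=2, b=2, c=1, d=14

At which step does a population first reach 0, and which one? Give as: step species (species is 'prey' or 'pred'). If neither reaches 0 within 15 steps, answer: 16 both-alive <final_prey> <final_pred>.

Answer: 1 pred

Derivation:
Step 1: prey: 3+0-0=3; pred: 5+0-7=0
First extinction: pred at step 1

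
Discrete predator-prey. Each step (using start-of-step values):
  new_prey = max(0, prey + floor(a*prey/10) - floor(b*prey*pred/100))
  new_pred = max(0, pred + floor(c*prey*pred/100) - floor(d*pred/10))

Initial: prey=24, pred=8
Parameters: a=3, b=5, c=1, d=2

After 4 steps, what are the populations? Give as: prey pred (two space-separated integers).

Step 1: prey: 24+7-9=22; pred: 8+1-1=8
Step 2: prey: 22+6-8=20; pred: 8+1-1=8
Step 3: prey: 20+6-8=18; pred: 8+1-1=8
Step 4: prey: 18+5-7=16; pred: 8+1-1=8

Answer: 16 8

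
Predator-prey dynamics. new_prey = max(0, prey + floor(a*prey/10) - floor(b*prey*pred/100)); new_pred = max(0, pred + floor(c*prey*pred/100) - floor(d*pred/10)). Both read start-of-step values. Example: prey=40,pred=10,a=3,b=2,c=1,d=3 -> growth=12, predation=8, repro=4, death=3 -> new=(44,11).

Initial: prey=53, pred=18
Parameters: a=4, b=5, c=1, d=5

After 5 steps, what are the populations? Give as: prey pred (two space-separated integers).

Step 1: prey: 53+21-47=27; pred: 18+9-9=18
Step 2: prey: 27+10-24=13; pred: 18+4-9=13
Step 3: prey: 13+5-8=10; pred: 13+1-6=8
Step 4: prey: 10+4-4=10; pred: 8+0-4=4
Step 5: prey: 10+4-2=12; pred: 4+0-2=2

Answer: 12 2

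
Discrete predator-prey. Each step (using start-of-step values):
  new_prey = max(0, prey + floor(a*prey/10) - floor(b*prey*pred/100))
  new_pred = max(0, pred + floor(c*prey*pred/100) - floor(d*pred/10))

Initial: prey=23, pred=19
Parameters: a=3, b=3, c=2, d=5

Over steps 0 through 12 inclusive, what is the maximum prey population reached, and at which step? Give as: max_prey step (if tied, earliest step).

Step 1: prey: 23+6-13=16; pred: 19+8-9=18
Step 2: prey: 16+4-8=12; pred: 18+5-9=14
Step 3: prey: 12+3-5=10; pred: 14+3-7=10
Step 4: prey: 10+3-3=10; pred: 10+2-5=7
Step 5: prey: 10+3-2=11; pred: 7+1-3=5
Step 6: prey: 11+3-1=13; pred: 5+1-2=4
Step 7: prey: 13+3-1=15; pred: 4+1-2=3
Step 8: prey: 15+4-1=18; pred: 3+0-1=2
Step 9: prey: 18+5-1=22; pred: 2+0-1=1
Step 10: prey: 22+6-0=28; pred: 1+0-0=1
Step 11: prey: 28+8-0=36; pred: 1+0-0=1
Step 12: prey: 36+10-1=45; pred: 1+0-0=1
Max prey = 45 at step 12

Answer: 45 12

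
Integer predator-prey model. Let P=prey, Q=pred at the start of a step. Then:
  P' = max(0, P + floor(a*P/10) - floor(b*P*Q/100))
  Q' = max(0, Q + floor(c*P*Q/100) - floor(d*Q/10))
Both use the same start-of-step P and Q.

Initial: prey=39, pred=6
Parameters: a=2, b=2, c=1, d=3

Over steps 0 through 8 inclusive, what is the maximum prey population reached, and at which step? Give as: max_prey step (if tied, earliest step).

Answer: 51 5

Derivation:
Step 1: prey: 39+7-4=42; pred: 6+2-1=7
Step 2: prey: 42+8-5=45; pred: 7+2-2=7
Step 3: prey: 45+9-6=48; pred: 7+3-2=8
Step 4: prey: 48+9-7=50; pred: 8+3-2=9
Step 5: prey: 50+10-9=51; pred: 9+4-2=11
Step 6: prey: 51+10-11=50; pred: 11+5-3=13
Step 7: prey: 50+10-13=47; pred: 13+6-3=16
Step 8: prey: 47+9-15=41; pred: 16+7-4=19
Max prey = 51 at step 5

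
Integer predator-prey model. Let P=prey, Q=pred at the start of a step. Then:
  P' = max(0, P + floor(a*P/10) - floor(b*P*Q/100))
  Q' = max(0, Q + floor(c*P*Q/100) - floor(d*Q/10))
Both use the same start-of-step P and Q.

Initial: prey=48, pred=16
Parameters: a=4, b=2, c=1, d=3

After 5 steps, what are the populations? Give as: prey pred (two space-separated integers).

Answer: 29 39

Derivation:
Step 1: prey: 48+19-15=52; pred: 16+7-4=19
Step 2: prey: 52+20-19=53; pred: 19+9-5=23
Step 3: prey: 53+21-24=50; pred: 23+12-6=29
Step 4: prey: 50+20-29=41; pred: 29+14-8=35
Step 5: prey: 41+16-28=29; pred: 35+14-10=39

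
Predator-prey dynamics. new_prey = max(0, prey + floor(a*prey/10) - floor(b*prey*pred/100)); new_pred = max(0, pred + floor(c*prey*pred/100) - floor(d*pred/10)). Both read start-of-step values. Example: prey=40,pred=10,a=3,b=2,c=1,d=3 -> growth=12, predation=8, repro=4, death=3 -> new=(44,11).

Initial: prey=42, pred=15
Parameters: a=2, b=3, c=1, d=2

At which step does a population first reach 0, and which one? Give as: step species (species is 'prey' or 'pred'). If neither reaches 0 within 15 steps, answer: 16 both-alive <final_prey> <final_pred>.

Answer: 16 both-alive 3 4

Derivation:
Step 1: prey: 42+8-18=32; pred: 15+6-3=18
Step 2: prey: 32+6-17=21; pred: 18+5-3=20
Step 3: prey: 21+4-12=13; pred: 20+4-4=20
Step 4: prey: 13+2-7=8; pred: 20+2-4=18
Step 5: prey: 8+1-4=5; pred: 18+1-3=16
Step 6: prey: 5+1-2=4; pred: 16+0-3=13
Step 7: prey: 4+0-1=3; pred: 13+0-2=11
Step 8: prey: 3+0-0=3; pred: 11+0-2=9
Step 9: prey: 3+0-0=3; pred: 9+0-1=8
Step 10: prey: 3+0-0=3; pred: 8+0-1=7
Step 11: prey: 3+0-0=3; pred: 7+0-1=6
Step 12: prey: 3+0-0=3; pred: 6+0-1=5
Step 13: prey: 3+0-0=3; pred: 5+0-1=4
Step 14: prey: 3+0-0=3; pred: 4+0-0=4
Steps 15-15: state stable at prey=3, pred=4 (no change)
No extinction within 15 steps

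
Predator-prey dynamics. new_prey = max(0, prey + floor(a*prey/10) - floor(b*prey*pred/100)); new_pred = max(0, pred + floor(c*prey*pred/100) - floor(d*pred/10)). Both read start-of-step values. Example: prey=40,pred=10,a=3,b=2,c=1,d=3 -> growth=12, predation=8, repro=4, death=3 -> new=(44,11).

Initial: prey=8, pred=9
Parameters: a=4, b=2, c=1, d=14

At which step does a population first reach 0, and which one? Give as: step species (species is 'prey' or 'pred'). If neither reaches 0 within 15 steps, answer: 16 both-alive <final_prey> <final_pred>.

Answer: 1 pred

Derivation:
Step 1: prey: 8+3-1=10; pred: 9+0-12=0
First extinction: pred at step 1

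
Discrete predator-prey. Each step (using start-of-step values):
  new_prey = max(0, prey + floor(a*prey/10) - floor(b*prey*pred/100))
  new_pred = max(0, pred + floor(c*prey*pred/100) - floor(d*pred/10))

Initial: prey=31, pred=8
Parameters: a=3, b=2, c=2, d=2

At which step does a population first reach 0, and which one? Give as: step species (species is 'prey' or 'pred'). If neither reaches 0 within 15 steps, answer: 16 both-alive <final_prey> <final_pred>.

Answer: 7 prey

Derivation:
Step 1: prey: 31+9-4=36; pred: 8+4-1=11
Step 2: prey: 36+10-7=39; pred: 11+7-2=16
Step 3: prey: 39+11-12=38; pred: 16+12-3=25
Step 4: prey: 38+11-19=30; pred: 25+19-5=39
Step 5: prey: 30+9-23=16; pred: 39+23-7=55
Step 6: prey: 16+4-17=3; pred: 55+17-11=61
Step 7: prey: 3+0-3=0; pred: 61+3-12=52
First extinction: prey at step 7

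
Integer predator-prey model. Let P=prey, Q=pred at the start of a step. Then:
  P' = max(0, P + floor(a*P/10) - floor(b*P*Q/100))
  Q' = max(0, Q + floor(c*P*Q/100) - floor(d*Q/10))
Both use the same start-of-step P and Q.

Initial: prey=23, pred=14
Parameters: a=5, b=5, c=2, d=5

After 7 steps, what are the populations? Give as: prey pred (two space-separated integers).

Step 1: prey: 23+11-16=18; pred: 14+6-7=13
Step 2: prey: 18+9-11=16; pred: 13+4-6=11
Step 3: prey: 16+8-8=16; pred: 11+3-5=9
Step 4: prey: 16+8-7=17; pred: 9+2-4=7
Step 5: prey: 17+8-5=20; pred: 7+2-3=6
Step 6: prey: 20+10-6=24; pred: 6+2-3=5
Step 7: prey: 24+12-6=30; pred: 5+2-2=5

Answer: 30 5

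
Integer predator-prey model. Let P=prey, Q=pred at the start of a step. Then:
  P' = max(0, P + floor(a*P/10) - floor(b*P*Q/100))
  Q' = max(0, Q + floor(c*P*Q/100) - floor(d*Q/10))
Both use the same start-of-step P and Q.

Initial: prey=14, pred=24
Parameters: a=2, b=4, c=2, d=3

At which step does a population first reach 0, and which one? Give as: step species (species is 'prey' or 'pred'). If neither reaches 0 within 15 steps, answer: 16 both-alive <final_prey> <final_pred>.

Step 1: prey: 14+2-13=3; pred: 24+6-7=23
Step 2: prey: 3+0-2=1; pred: 23+1-6=18
Step 3: prey: 1+0-0=1; pred: 18+0-5=13
Step 4: prey: 1+0-0=1; pred: 13+0-3=10
Step 5: prey: 1+0-0=1; pred: 10+0-3=7
Step 6: prey: 1+0-0=1; pred: 7+0-2=5
Step 7: prey: 1+0-0=1; pred: 5+0-1=4
Step 8: prey: 1+0-0=1; pred: 4+0-1=3
Step 9: prey: 1+0-0=1; pred: 3+0-0=3
Steps 10-15: state stable at prey=1, pred=3 (no change)
No extinction within 15 steps

Answer: 16 both-alive 1 3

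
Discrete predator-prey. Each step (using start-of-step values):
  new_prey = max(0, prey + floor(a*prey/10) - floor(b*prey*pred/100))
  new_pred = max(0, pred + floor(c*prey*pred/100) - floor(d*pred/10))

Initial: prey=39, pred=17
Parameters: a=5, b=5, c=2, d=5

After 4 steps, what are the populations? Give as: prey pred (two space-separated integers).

Answer: 3 9

Derivation:
Step 1: prey: 39+19-33=25; pred: 17+13-8=22
Step 2: prey: 25+12-27=10; pred: 22+11-11=22
Step 3: prey: 10+5-11=4; pred: 22+4-11=15
Step 4: prey: 4+2-3=3; pred: 15+1-7=9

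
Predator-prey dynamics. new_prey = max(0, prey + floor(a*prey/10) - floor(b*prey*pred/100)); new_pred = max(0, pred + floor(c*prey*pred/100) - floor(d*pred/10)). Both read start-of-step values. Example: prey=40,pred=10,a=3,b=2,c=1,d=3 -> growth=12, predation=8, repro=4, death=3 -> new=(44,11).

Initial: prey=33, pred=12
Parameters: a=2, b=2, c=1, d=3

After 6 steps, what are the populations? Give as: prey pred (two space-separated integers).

Answer: 27 12

Derivation:
Step 1: prey: 33+6-7=32; pred: 12+3-3=12
Step 2: prey: 32+6-7=31; pred: 12+3-3=12
Step 3: prey: 31+6-7=30; pred: 12+3-3=12
Step 4: prey: 30+6-7=29; pred: 12+3-3=12
Step 5: prey: 29+5-6=28; pred: 12+3-3=12
Step 6: prey: 28+5-6=27; pred: 12+3-3=12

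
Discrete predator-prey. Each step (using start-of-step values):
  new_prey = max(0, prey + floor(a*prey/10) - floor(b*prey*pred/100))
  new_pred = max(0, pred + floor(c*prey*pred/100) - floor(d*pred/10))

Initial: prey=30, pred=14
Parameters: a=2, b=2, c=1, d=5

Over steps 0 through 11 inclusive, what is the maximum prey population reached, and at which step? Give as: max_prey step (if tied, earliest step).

Step 1: prey: 30+6-8=28; pred: 14+4-7=11
Step 2: prey: 28+5-6=27; pred: 11+3-5=9
Step 3: prey: 27+5-4=28; pred: 9+2-4=7
Step 4: prey: 28+5-3=30; pred: 7+1-3=5
Step 5: prey: 30+6-3=33; pred: 5+1-2=4
Step 6: prey: 33+6-2=37; pred: 4+1-2=3
Step 7: prey: 37+7-2=42; pred: 3+1-1=3
Step 8: prey: 42+8-2=48; pred: 3+1-1=3
Step 9: prey: 48+9-2=55; pred: 3+1-1=3
Step 10: prey: 55+11-3=63; pred: 3+1-1=3
Step 11: prey: 63+12-3=72; pred: 3+1-1=3
Max prey = 72 at step 11

Answer: 72 11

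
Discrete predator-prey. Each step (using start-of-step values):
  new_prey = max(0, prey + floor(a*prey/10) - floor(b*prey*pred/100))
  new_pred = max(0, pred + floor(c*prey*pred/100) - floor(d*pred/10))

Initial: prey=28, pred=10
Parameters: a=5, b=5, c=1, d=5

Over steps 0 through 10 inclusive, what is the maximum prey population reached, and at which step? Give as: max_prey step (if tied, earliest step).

Step 1: prey: 28+14-14=28; pred: 10+2-5=7
Step 2: prey: 28+14-9=33; pred: 7+1-3=5
Step 3: prey: 33+16-8=41; pred: 5+1-2=4
Step 4: prey: 41+20-8=53; pred: 4+1-2=3
Step 5: prey: 53+26-7=72; pred: 3+1-1=3
Step 6: prey: 72+36-10=98; pred: 3+2-1=4
Step 7: prey: 98+49-19=128; pred: 4+3-2=5
Step 8: prey: 128+64-32=160; pred: 5+6-2=9
Step 9: prey: 160+80-72=168; pred: 9+14-4=19
Step 10: prey: 168+84-159=93; pred: 19+31-9=41
Max prey = 168 at step 9

Answer: 168 9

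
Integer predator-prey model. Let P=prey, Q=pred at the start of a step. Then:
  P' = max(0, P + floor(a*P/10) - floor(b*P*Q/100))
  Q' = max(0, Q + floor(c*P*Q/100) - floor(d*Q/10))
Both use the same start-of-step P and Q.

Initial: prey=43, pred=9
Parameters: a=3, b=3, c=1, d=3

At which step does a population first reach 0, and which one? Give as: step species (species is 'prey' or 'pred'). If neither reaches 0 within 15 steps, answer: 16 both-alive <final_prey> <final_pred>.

Answer: 16 both-alive 17 6

Derivation:
Step 1: prey: 43+12-11=44; pred: 9+3-2=10
Step 2: prey: 44+13-13=44; pred: 10+4-3=11
Step 3: prey: 44+13-14=43; pred: 11+4-3=12
Step 4: prey: 43+12-15=40; pred: 12+5-3=14
Step 5: prey: 40+12-16=36; pred: 14+5-4=15
Step 6: prey: 36+10-16=30; pred: 15+5-4=16
Step 7: prey: 30+9-14=25; pred: 16+4-4=16
Step 8: prey: 25+7-12=20; pred: 16+4-4=16
Step 9: prey: 20+6-9=17; pred: 16+3-4=15
Step 10: prey: 17+5-7=15; pred: 15+2-4=13
Step 11: prey: 15+4-5=14; pred: 13+1-3=11
Step 12: prey: 14+4-4=14; pred: 11+1-3=9
Step 13: prey: 14+4-3=15; pred: 9+1-2=8
Step 14: prey: 15+4-3=16; pred: 8+1-2=7
Step 15: prey: 16+4-3=17; pred: 7+1-2=6
No extinction within 15 steps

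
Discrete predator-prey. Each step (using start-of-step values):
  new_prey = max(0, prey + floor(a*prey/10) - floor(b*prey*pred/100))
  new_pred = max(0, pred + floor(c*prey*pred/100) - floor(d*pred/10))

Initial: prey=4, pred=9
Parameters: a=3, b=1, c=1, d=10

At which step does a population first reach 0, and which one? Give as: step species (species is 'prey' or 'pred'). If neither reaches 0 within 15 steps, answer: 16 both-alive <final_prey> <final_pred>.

Answer: 1 pred

Derivation:
Step 1: prey: 4+1-0=5; pred: 9+0-9=0
First extinction: pred at step 1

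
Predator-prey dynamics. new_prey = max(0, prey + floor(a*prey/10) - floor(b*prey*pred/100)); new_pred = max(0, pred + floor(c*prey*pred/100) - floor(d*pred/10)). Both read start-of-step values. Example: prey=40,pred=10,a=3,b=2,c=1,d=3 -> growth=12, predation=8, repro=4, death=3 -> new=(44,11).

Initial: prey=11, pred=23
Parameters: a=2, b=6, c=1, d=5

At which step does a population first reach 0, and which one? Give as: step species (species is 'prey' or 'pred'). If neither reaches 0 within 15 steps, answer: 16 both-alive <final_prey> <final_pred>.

Answer: 1 prey

Derivation:
Step 1: prey: 11+2-15=0; pred: 23+2-11=14
First extinction: prey at step 1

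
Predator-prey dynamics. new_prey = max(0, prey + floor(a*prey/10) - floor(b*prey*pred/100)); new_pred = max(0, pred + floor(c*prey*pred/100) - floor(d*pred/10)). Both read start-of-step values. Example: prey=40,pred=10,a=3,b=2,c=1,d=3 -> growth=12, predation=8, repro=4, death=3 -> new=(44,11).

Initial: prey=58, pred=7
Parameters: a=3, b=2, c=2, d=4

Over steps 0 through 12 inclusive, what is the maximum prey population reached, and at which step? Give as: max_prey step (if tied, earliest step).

Answer: 70 2

Derivation:
Step 1: prey: 58+17-8=67; pred: 7+8-2=13
Step 2: prey: 67+20-17=70; pred: 13+17-5=25
Step 3: prey: 70+21-35=56; pred: 25+35-10=50
Step 4: prey: 56+16-56=16; pred: 50+56-20=86
Step 5: prey: 16+4-27=0; pred: 86+27-34=79
Step 6: prey: 0+0-0=0; pred: 79+0-31=48
Step 7: prey: 0+0-0=0; pred: 48+0-19=29
Step 8: prey: 0+0-0=0; pred: 29+0-11=18
Step 9: prey: 0+0-0=0; pred: 18+0-7=11
Step 10: prey: 0+0-0=0; pred: 11+0-4=7
Step 11: prey: 0+0-0=0; pred: 7+0-2=5
Step 12: prey: 0+0-0=0; pred: 5+0-2=3
Max prey = 70 at step 2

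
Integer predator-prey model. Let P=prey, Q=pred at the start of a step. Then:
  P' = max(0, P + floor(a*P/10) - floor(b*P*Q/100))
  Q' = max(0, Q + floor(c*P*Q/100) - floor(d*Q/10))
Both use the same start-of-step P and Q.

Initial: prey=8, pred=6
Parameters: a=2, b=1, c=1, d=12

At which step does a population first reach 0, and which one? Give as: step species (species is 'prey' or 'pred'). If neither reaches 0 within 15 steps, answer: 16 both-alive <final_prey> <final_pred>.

Answer: 1 pred

Derivation:
Step 1: prey: 8+1-0=9; pred: 6+0-7=0
First extinction: pred at step 1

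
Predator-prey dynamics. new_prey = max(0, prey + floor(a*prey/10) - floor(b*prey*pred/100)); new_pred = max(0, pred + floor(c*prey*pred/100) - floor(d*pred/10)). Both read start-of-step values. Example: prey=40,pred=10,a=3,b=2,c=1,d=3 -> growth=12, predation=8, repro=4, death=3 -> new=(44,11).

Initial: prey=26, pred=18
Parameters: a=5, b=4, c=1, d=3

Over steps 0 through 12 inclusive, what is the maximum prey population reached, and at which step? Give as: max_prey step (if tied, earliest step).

Step 1: prey: 26+13-18=21; pred: 18+4-5=17
Step 2: prey: 21+10-14=17; pred: 17+3-5=15
Step 3: prey: 17+8-10=15; pred: 15+2-4=13
Step 4: prey: 15+7-7=15; pred: 13+1-3=11
Step 5: prey: 15+7-6=16; pred: 11+1-3=9
Step 6: prey: 16+8-5=19; pred: 9+1-2=8
Step 7: prey: 19+9-6=22; pred: 8+1-2=7
Step 8: prey: 22+11-6=27; pred: 7+1-2=6
Step 9: prey: 27+13-6=34; pred: 6+1-1=6
Step 10: prey: 34+17-8=43; pred: 6+2-1=7
Step 11: prey: 43+21-12=52; pred: 7+3-2=8
Step 12: prey: 52+26-16=62; pred: 8+4-2=10
Max prey = 62 at step 12

Answer: 62 12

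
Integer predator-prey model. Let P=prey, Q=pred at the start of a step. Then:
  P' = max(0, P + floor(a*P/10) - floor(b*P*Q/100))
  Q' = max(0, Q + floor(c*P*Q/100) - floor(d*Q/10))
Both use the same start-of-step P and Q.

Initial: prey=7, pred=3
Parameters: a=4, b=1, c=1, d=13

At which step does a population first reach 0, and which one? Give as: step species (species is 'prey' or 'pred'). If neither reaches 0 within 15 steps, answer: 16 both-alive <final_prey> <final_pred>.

Answer: 1 pred

Derivation:
Step 1: prey: 7+2-0=9; pred: 3+0-3=0
First extinction: pred at step 1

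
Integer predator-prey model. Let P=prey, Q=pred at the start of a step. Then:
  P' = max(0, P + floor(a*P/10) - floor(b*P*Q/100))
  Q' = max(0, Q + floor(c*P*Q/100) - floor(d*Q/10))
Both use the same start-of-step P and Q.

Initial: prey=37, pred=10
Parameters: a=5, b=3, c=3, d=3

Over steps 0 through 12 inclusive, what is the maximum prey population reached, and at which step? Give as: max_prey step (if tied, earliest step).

Step 1: prey: 37+18-11=44; pred: 10+11-3=18
Step 2: prey: 44+22-23=43; pred: 18+23-5=36
Step 3: prey: 43+21-46=18; pred: 36+46-10=72
Step 4: prey: 18+9-38=0; pred: 72+38-21=89
Step 5: prey: 0+0-0=0; pred: 89+0-26=63
Step 6: prey: 0+0-0=0; pred: 63+0-18=45
Step 7: prey: 0+0-0=0; pred: 45+0-13=32
Step 8: prey: 0+0-0=0; pred: 32+0-9=23
Step 9: prey: 0+0-0=0; pred: 23+0-6=17
Step 10: prey: 0+0-0=0; pred: 17+0-5=12
Step 11: prey: 0+0-0=0; pred: 12+0-3=9
Step 12: prey: 0+0-0=0; pred: 9+0-2=7
Max prey = 44 at step 1

Answer: 44 1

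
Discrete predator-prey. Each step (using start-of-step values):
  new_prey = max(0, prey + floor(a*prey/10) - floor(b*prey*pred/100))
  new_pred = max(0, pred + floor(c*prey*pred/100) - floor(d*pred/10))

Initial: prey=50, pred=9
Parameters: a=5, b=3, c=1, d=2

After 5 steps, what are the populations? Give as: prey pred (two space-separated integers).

Step 1: prey: 50+25-13=62; pred: 9+4-1=12
Step 2: prey: 62+31-22=71; pred: 12+7-2=17
Step 3: prey: 71+35-36=70; pred: 17+12-3=26
Step 4: prey: 70+35-54=51; pred: 26+18-5=39
Step 5: prey: 51+25-59=17; pred: 39+19-7=51

Answer: 17 51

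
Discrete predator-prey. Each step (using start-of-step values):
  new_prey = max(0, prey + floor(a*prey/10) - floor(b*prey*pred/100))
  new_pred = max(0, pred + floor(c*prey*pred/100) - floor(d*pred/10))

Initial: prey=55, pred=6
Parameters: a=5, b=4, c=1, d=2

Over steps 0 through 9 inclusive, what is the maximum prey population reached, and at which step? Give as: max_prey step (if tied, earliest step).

Answer: 83 3

Derivation:
Step 1: prey: 55+27-13=69; pred: 6+3-1=8
Step 2: prey: 69+34-22=81; pred: 8+5-1=12
Step 3: prey: 81+40-38=83; pred: 12+9-2=19
Step 4: prey: 83+41-63=61; pred: 19+15-3=31
Step 5: prey: 61+30-75=16; pred: 31+18-6=43
Step 6: prey: 16+8-27=0; pred: 43+6-8=41
Step 7: prey: 0+0-0=0; pred: 41+0-8=33
Step 8: prey: 0+0-0=0; pred: 33+0-6=27
Step 9: prey: 0+0-0=0; pred: 27+0-5=22
Max prey = 83 at step 3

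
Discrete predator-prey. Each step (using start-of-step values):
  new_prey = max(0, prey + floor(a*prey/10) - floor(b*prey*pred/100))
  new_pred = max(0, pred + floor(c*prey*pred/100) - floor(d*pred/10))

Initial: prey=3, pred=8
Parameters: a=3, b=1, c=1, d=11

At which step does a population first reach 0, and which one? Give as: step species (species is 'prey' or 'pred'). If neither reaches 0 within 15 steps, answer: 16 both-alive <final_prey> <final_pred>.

Step 1: prey: 3+0-0=3; pred: 8+0-8=0
First extinction: pred at step 1

Answer: 1 pred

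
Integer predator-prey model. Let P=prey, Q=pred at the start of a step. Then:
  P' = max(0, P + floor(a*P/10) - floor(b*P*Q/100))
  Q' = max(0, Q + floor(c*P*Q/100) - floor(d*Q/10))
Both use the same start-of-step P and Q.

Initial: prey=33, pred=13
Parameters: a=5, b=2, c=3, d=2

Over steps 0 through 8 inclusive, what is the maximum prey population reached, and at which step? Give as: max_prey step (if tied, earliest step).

Answer: 43 2

Derivation:
Step 1: prey: 33+16-8=41; pred: 13+12-2=23
Step 2: prey: 41+20-18=43; pred: 23+28-4=47
Step 3: prey: 43+21-40=24; pred: 47+60-9=98
Step 4: prey: 24+12-47=0; pred: 98+70-19=149
Step 5: prey: 0+0-0=0; pred: 149+0-29=120
Step 6: prey: 0+0-0=0; pred: 120+0-24=96
Step 7: prey: 0+0-0=0; pred: 96+0-19=77
Step 8: prey: 0+0-0=0; pred: 77+0-15=62
Max prey = 43 at step 2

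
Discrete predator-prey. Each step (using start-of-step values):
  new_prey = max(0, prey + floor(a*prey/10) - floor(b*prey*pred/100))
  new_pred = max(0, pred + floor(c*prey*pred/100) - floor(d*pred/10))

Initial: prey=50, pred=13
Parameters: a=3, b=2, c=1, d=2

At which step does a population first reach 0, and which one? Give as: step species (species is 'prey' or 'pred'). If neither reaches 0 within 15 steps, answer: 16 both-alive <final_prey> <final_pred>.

Step 1: prey: 50+15-13=52; pred: 13+6-2=17
Step 2: prey: 52+15-17=50; pred: 17+8-3=22
Step 3: prey: 50+15-22=43; pred: 22+11-4=29
Step 4: prey: 43+12-24=31; pred: 29+12-5=36
Step 5: prey: 31+9-22=18; pred: 36+11-7=40
Step 6: prey: 18+5-14=9; pred: 40+7-8=39
Step 7: prey: 9+2-7=4; pred: 39+3-7=35
Step 8: prey: 4+1-2=3; pred: 35+1-7=29
Step 9: prey: 3+0-1=2; pred: 29+0-5=24
Step 10: prey: 2+0-0=2; pred: 24+0-4=20
Step 11: prey: 2+0-0=2; pred: 20+0-4=16
Step 12: prey: 2+0-0=2; pred: 16+0-3=13
Step 13: prey: 2+0-0=2; pred: 13+0-2=11
Step 14: prey: 2+0-0=2; pred: 11+0-2=9
Step 15: prey: 2+0-0=2; pred: 9+0-1=8
No extinction within 15 steps

Answer: 16 both-alive 2 8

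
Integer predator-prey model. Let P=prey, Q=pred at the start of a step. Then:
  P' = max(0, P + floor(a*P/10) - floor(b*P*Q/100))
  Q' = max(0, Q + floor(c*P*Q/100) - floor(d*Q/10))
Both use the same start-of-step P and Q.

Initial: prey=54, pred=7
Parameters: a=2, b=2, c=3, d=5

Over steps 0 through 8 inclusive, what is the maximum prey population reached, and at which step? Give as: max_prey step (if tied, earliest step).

Step 1: prey: 54+10-7=57; pred: 7+11-3=15
Step 2: prey: 57+11-17=51; pred: 15+25-7=33
Step 3: prey: 51+10-33=28; pred: 33+50-16=67
Step 4: prey: 28+5-37=0; pred: 67+56-33=90
Step 5: prey: 0+0-0=0; pred: 90+0-45=45
Step 6: prey: 0+0-0=0; pred: 45+0-22=23
Step 7: prey: 0+0-0=0; pred: 23+0-11=12
Step 8: prey: 0+0-0=0; pred: 12+0-6=6
Max prey = 57 at step 1

Answer: 57 1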